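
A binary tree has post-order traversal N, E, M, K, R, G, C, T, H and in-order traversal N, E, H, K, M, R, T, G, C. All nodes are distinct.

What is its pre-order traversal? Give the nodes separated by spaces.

The last element of post-order is the root; it splits in-order into left and right subtrees.
Root H: left subtree has 2 nodes {N, E}, right has 6 {K, M, R, T, G, C}.
  Root E: left subtree has 1 node {N}, right has 0 { }.
  Root T: left subtree has 3 nodes {K, M, R}, right has 2 {G, C}.
    Root R: left subtree has 2 nodes {K, M}, right has 0 { }.
      Root K: left subtree has 0 nodes { }, right has 1 {M}.
    Root C: left subtree has 1 node {G}, right has 0 { }.

H E N T R K M C G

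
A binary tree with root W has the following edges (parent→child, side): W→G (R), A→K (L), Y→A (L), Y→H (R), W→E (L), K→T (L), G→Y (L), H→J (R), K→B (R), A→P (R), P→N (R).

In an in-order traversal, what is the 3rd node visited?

T

In-order visits the left subtree, then the node, then the right subtree.
At W: go left to E.
  E is a leaf — visit E.
Visit W.
At W: go right to G.
  At G: go left to Y.
    At Y: go left to A.
      At A: go left to K.
        At K: go left to T.
          T is a leaf — visit T.
        Visit K.
        At K: go right to B.
          B is a leaf — visit B.
      Visit A.
      At A: go right to P.
        At P: no left child.
        Visit P.
        At P: go right to N.
          N is a leaf — visit N.
    Visit Y.
    At Y: go right to H.
      At H: no left child.
      Visit H.
      At H: go right to J.
        J is a leaf — visit J.
  Visit G.
  At G: no right child.
Full in-order sequence: E, W, T, K, B, A, P, N, Y, H, J, G.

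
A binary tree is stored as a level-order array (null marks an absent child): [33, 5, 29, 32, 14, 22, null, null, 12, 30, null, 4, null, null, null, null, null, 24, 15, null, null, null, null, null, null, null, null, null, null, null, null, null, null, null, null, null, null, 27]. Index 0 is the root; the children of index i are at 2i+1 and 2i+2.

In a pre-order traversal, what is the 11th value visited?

Pre-order visits the node, then its left subtree, then its right subtree.
Visit 33.
At 33: go left to 5.
  Visit 5.
  At 5: go left to 32.
    Visit 32.
    At 32: no left child.
    At 32: go right to 12.
      Visit 12.
      At 12: go left to 24.
        24 is a leaf — visit 24.
      At 12: go right to 15.
        Visit 15.
        At 15: go left to 27.
          27 is a leaf — visit 27.
        At 15: no right child.
  At 5: go right to 14.
    Visit 14.
    At 14: go left to 30.
      30 is a leaf — visit 30.
    At 14: no right child.
At 33: go right to 29.
  Visit 29.
  At 29: go left to 22.
    Visit 22.
    At 22: go left to 4.
      4 is a leaf — visit 4.
    At 22: no right child.
  At 29: no right child.
Full pre-order sequence: 33, 5, 32, 12, 24, 15, 27, 14, 30, 29, 22, 4.

22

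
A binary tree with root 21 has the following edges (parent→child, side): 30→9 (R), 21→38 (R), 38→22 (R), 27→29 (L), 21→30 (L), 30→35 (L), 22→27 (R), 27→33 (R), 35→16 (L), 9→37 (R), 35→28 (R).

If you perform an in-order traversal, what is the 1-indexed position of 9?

5

In-order visits the left subtree, then the node, then the right subtree.
At 21: go left to 30.
  At 30: go left to 35.
    At 35: go left to 16.
      16 is a leaf — visit 16.
    Visit 35.
    At 35: go right to 28.
      28 is a leaf — visit 28.
  Visit 30.
  At 30: go right to 9.
    At 9: no left child.
    Visit 9.
    At 9: go right to 37.
      37 is a leaf — visit 37.
Visit 21.
At 21: go right to 38.
  At 38: no left child.
  Visit 38.
  At 38: go right to 22.
    At 22: no left child.
    Visit 22.
    At 22: go right to 27.
      At 27: go left to 29.
        29 is a leaf — visit 29.
      Visit 27.
      At 27: go right to 33.
        33 is a leaf — visit 33.
Full in-order sequence: 16, 35, 28, 30, 9, 37, 21, 38, 22, 29, 27, 33.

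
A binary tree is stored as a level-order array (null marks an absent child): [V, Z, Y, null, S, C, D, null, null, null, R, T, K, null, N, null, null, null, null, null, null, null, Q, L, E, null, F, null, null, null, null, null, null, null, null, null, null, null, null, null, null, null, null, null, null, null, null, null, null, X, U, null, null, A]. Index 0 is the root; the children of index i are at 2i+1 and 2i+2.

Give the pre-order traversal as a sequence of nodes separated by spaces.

V Z S R Q Y C T L E X U K F A D N

Pre-order visits the node, then its left subtree, then its right subtree.
Visit V.
At V: go left to Z.
  Visit Z.
  At Z: no left child.
  At Z: go right to S.
    Visit S.
    At S: no left child.
    At S: go right to R.
      Visit R.
      At R: no left child.
      At R: go right to Q.
        Q is a leaf — visit Q.
At V: go right to Y.
  Visit Y.
  At Y: go left to C.
    Visit C.
    At C: go left to T.
      Visit T.
      At T: go left to L.
        L is a leaf — visit L.
      At T: go right to E.
        Visit E.
        At E: go left to X.
          X is a leaf — visit X.
        At E: go right to U.
          U is a leaf — visit U.
    At C: go right to K.
      Visit K.
      At K: no left child.
      At K: go right to F.
        Visit F.
        At F: go left to A.
          A is a leaf — visit A.
        At F: no right child.
  At Y: go right to D.
    Visit D.
    At D: no left child.
    At D: go right to N.
      N is a leaf — visit N.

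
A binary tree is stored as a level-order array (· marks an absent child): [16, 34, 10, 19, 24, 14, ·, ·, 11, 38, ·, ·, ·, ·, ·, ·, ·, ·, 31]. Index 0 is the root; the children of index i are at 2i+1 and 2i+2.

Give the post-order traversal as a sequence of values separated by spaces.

Post-order visits the left subtree, then the right subtree, then the node.
At 16: go left to 34.
  At 34: go left to 19.
    At 19: no left child.
    At 19: go right to 11.
      At 11: no left child.
      At 11: go right to 31.
        31 is a leaf — visit 31.
      Visit 11.
    Visit 19.
  At 34: go right to 24.
    At 24: go left to 38.
      38 is a leaf — visit 38.
    At 24: no right child.
    Visit 24.
  Visit 34.
At 16: go right to 10.
  At 10: go left to 14.
    14 is a leaf — visit 14.
  At 10: no right child.
  Visit 10.
Visit 16.

31 11 19 38 24 34 14 10 16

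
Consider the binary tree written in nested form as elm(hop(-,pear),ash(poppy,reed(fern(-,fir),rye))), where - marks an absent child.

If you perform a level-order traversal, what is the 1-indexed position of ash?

3

Level-order visits nodes level by level from the root, left to right within each level.
Level 0: elm
Level 1: hop, ash
Level 2: pear, poppy, reed
Level 3: fern, rye
Level 4: fir
Full level-order sequence: elm, hop, ash, pear, poppy, reed, fern, rye, fir.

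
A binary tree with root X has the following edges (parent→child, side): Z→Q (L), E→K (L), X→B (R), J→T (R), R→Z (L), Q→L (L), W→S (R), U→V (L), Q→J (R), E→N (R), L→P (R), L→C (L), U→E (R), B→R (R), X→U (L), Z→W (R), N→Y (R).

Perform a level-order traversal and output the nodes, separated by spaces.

Level-order visits nodes level by level from the root, left to right within each level.
Level 0: X
Level 1: U, B
Level 2: V, E, R
Level 3: K, N, Z
Level 4: Y, Q, W
Level 5: L, J, S
Level 6: C, P, T

X U B V E R K N Z Y Q W L J S C P T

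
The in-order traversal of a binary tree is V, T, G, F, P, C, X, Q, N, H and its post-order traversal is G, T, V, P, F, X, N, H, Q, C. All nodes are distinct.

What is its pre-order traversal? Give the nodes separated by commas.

The last element of post-order is the root; it splits in-order into left and right subtrees.
Root C: left subtree has 5 nodes {V, T, G, F, P}, right has 4 {X, Q, N, H}.
  Root F: left subtree has 3 nodes {V, T, G}, right has 1 {P}.
    Root V: left subtree has 0 nodes { }, right has 2 {T, G}.
      Root T: left subtree has 0 nodes { }, right has 1 {G}.
  Root Q: left subtree has 1 node {X}, right has 2 {N, H}.
    Root H: left subtree has 1 node {N}, right has 0 { }.

C, F, V, T, G, P, Q, X, H, N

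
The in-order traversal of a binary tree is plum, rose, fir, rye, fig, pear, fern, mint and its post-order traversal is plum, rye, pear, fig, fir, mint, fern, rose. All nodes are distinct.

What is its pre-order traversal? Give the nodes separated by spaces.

rose plum fern fir fig rye pear mint

The last element of post-order is the root; it splits in-order into left and right subtrees.
Root rose: left subtree has 1 node {plum}, right has 6 {fir, rye, fig, pear, fern, mint}.
  Root fern: left subtree has 4 nodes {fir, rye, fig, pear}, right has 1 {mint}.
    Root fir: left subtree has 0 nodes { }, right has 3 {rye, fig, pear}.
      Root fig: left subtree has 1 node {rye}, right has 1 {pear}.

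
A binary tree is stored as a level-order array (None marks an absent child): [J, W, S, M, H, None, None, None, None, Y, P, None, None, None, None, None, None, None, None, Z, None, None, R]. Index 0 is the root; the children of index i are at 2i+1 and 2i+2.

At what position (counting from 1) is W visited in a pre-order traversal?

2

Pre-order visits the node, then its left subtree, then its right subtree.
Visit J.
At J: go left to W.
  Visit W.
  At W: go left to M.
    M is a leaf — visit M.
  At W: go right to H.
    Visit H.
    At H: go left to Y.
      Visit Y.
      At Y: go left to Z.
        Z is a leaf — visit Z.
      At Y: no right child.
    At H: go right to P.
      Visit P.
      At P: no left child.
      At P: go right to R.
        R is a leaf — visit R.
At J: go right to S.
  S is a leaf — visit S.
Full pre-order sequence: J, W, M, H, Y, Z, P, R, S.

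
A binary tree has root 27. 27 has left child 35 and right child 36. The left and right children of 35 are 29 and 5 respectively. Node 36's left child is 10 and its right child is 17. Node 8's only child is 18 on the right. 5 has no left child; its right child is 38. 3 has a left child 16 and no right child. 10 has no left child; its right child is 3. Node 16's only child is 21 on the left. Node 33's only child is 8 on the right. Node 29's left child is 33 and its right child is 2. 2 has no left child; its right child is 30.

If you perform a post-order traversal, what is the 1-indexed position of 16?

11

Post-order visits the left subtree, then the right subtree, then the node.
At 27: go left to 35.
  At 35: go left to 29.
    At 29: go left to 33.
      At 33: no left child.
      At 33: go right to 8.
        At 8: no left child.
        At 8: go right to 18.
          18 is a leaf — visit 18.
        Visit 8.
      Visit 33.
    At 29: go right to 2.
      At 2: no left child.
      At 2: go right to 30.
        30 is a leaf — visit 30.
      Visit 2.
    Visit 29.
  At 35: go right to 5.
    At 5: no left child.
    At 5: go right to 38.
      38 is a leaf — visit 38.
    Visit 5.
  Visit 35.
At 27: go right to 36.
  At 36: go left to 10.
    At 10: no left child.
    At 10: go right to 3.
      At 3: go left to 16.
        At 16: go left to 21.
          21 is a leaf — visit 21.
        At 16: no right child.
        Visit 16.
      At 3: no right child.
      Visit 3.
    Visit 10.
  At 36: go right to 17.
    17 is a leaf — visit 17.
  Visit 36.
Visit 27.
Full post-order sequence: 18, 8, 33, 30, 2, 29, 38, 5, 35, 21, 16, 3, 10, 17, 36, 27.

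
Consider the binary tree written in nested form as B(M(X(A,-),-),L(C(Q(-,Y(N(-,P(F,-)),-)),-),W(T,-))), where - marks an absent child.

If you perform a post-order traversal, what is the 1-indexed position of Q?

Post-order visits the left subtree, then the right subtree, then the node.
At B: go left to M.
  At M: go left to X.
    At X: go left to A.
      A is a leaf — visit A.
    At X: no right child.
    Visit X.
  At M: no right child.
  Visit M.
At B: go right to L.
  At L: go left to C.
    At C: go left to Q.
      At Q: no left child.
      At Q: go right to Y.
        At Y: go left to N.
          At N: no left child.
          At N: go right to P.
            At P: go left to F.
              F is a leaf — visit F.
            At P: no right child.
            Visit P.
          Visit N.
        At Y: no right child.
        Visit Y.
      Visit Q.
    At C: no right child.
    Visit C.
  At L: go right to W.
    At W: go left to T.
      T is a leaf — visit T.
    At W: no right child.
    Visit W.
  Visit L.
Visit B.
Full post-order sequence: A, X, M, F, P, N, Y, Q, C, T, W, L, B.

8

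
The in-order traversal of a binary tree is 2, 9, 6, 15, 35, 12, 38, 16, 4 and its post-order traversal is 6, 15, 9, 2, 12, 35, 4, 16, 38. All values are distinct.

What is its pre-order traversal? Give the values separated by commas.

38, 35, 2, 9, 15, 6, 12, 16, 4

The last element of post-order is the root; it splits in-order into left and right subtrees.
Root 38: left subtree has 6 nodes {2, 9, 6, 15, 35, 12}, right has 2 {16, 4}.
  Root 35: left subtree has 4 nodes {2, 9, 6, 15}, right has 1 {12}.
    Root 2: left subtree has 0 nodes { }, right has 3 {9, 6, 15}.
      Root 9: left subtree has 0 nodes { }, right has 2 {6, 15}.
        Root 15: left subtree has 1 node {6}, right has 0 { }.
  Root 16: left subtree has 0 nodes { }, right has 1 {4}.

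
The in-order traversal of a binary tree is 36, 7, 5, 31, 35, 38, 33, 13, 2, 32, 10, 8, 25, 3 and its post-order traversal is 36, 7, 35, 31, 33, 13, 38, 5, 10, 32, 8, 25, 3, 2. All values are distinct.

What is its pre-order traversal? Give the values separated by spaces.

The last element of post-order is the root; it splits in-order into left and right subtrees.
Root 2: left subtree has 8 nodes {36, 7, 5, 31, 35, 38, 33, 13}, right has 5 {32, 10, 8, 25, 3}.
  Root 5: left subtree has 2 nodes {36, 7}, right has 5 {31, 35, 38, 33, 13}.
    Root 7: left subtree has 1 node {36}, right has 0 { }.
    Root 38: left subtree has 2 nodes {31, 35}, right has 2 {33, 13}.
      Root 31: left subtree has 0 nodes { }, right has 1 {35}.
      Root 13: left subtree has 1 node {33}, right has 0 { }.
  Root 3: left subtree has 4 nodes {32, 10, 8, 25}, right has 0 { }.
    Root 25: left subtree has 3 nodes {32, 10, 8}, right has 0 { }.
      Root 8: left subtree has 2 nodes {32, 10}, right has 0 { }.
        Root 32: left subtree has 0 nodes { }, right has 1 {10}.

2 5 7 36 38 31 35 13 33 3 25 8 32 10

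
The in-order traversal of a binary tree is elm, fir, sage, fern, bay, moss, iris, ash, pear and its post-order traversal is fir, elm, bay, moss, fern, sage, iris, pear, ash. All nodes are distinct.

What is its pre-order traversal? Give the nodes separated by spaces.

ash iris sage elm fir fern moss bay pear

The last element of post-order is the root; it splits in-order into left and right subtrees.
Root ash: left subtree has 7 nodes {elm, fir, sage, fern, bay, moss, iris}, right has 1 {pear}.
  Root iris: left subtree has 6 nodes {elm, fir, sage, fern, bay, moss}, right has 0 { }.
    Root sage: left subtree has 2 nodes {elm, fir}, right has 3 {fern, bay, moss}.
      Root elm: left subtree has 0 nodes { }, right has 1 {fir}.
      Root fern: left subtree has 0 nodes { }, right has 2 {bay, moss}.
        Root moss: left subtree has 1 node {bay}, right has 0 { }.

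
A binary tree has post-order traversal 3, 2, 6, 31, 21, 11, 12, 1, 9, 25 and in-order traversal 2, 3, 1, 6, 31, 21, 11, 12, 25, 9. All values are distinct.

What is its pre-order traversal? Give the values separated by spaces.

The last element of post-order is the root; it splits in-order into left and right subtrees.
Root 25: left subtree has 8 nodes {2, 3, 1, 6, 31, 21, 11, 12}, right has 1 {9}.
  Root 1: left subtree has 2 nodes {2, 3}, right has 5 {6, 31, 21, 11, 12}.
    Root 2: left subtree has 0 nodes { }, right has 1 {3}.
    Root 12: left subtree has 4 nodes {6, 31, 21, 11}, right has 0 { }.
      Root 11: left subtree has 3 nodes {6, 31, 21}, right has 0 { }.
        Root 21: left subtree has 2 nodes {6, 31}, right has 0 { }.
          Root 31: left subtree has 1 node {6}, right has 0 { }.

25 1 2 3 12 11 21 31 6 9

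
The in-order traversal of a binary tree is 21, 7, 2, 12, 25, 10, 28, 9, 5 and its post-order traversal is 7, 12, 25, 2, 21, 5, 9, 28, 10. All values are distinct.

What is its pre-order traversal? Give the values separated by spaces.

The last element of post-order is the root; it splits in-order into left and right subtrees.
Root 10: left subtree has 5 nodes {21, 7, 2, 12, 25}, right has 3 {28, 9, 5}.
  Root 21: left subtree has 0 nodes { }, right has 4 {7, 2, 12, 25}.
    Root 2: left subtree has 1 node {7}, right has 2 {12, 25}.
      Root 25: left subtree has 1 node {12}, right has 0 { }.
  Root 28: left subtree has 0 nodes { }, right has 2 {9, 5}.
    Root 9: left subtree has 0 nodes { }, right has 1 {5}.

10 21 2 7 25 12 28 9 5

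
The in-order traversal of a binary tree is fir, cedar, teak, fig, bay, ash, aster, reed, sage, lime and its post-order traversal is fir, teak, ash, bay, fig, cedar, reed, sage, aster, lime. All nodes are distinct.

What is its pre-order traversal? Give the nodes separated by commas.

The last element of post-order is the root; it splits in-order into left and right subtrees.
Root lime: left subtree has 9 nodes {fir, cedar, teak, fig, bay, ash, aster, reed, sage}, right has 0 { }.
  Root aster: left subtree has 6 nodes {fir, cedar, teak, fig, bay, ash}, right has 2 {reed, sage}.
    Root cedar: left subtree has 1 node {fir}, right has 4 {teak, fig, bay, ash}.
      Root fig: left subtree has 1 node {teak}, right has 2 {bay, ash}.
        Root bay: left subtree has 0 nodes { }, right has 1 {ash}.
    Root sage: left subtree has 1 node {reed}, right has 0 { }.

lime, aster, cedar, fir, fig, teak, bay, ash, sage, reed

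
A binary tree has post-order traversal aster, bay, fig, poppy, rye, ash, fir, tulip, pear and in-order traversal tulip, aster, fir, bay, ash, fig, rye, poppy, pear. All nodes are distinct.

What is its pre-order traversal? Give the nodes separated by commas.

pear, tulip, fir, aster, ash, bay, rye, fig, poppy

The last element of post-order is the root; it splits in-order into left and right subtrees.
Root pear: left subtree has 8 nodes {tulip, aster, fir, bay, ash, fig, rye, poppy}, right has 0 { }.
  Root tulip: left subtree has 0 nodes { }, right has 7 {aster, fir, bay, ash, fig, rye, poppy}.
    Root fir: left subtree has 1 node {aster}, right has 5 {bay, ash, fig, rye, poppy}.
      Root ash: left subtree has 1 node {bay}, right has 3 {fig, rye, poppy}.
        Root rye: left subtree has 1 node {fig}, right has 1 {poppy}.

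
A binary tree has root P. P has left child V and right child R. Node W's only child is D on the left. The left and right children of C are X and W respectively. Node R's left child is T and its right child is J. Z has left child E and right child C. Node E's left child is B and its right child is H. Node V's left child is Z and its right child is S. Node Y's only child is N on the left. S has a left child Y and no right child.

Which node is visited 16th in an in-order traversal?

In-order visits the left subtree, then the node, then the right subtree.
At P: go left to V.
  At V: go left to Z.
    At Z: go left to E.
      At E: go left to B.
        B is a leaf — visit B.
      Visit E.
      At E: go right to H.
        H is a leaf — visit H.
    Visit Z.
    At Z: go right to C.
      At C: go left to X.
        X is a leaf — visit X.
      Visit C.
      At C: go right to W.
        At W: go left to D.
          D is a leaf — visit D.
        Visit W.
        At W: no right child.
  Visit V.
  At V: go right to S.
    At S: go left to Y.
      At Y: go left to N.
        N is a leaf — visit N.
      Visit Y.
      At Y: no right child.
    Visit S.
    At S: no right child.
Visit P.
At P: go right to R.
  At R: go left to T.
    T is a leaf — visit T.
  Visit R.
  At R: go right to J.
    J is a leaf — visit J.
Full in-order sequence: B, E, H, Z, X, C, D, W, V, N, Y, S, P, T, R, J.

J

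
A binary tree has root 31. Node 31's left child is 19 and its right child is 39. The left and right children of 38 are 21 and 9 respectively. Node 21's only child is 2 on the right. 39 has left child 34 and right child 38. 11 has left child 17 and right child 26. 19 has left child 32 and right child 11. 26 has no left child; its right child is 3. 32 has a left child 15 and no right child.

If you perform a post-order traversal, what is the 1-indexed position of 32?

Post-order visits the left subtree, then the right subtree, then the node.
At 31: go left to 19.
  At 19: go left to 32.
    At 32: go left to 15.
      15 is a leaf — visit 15.
    At 32: no right child.
    Visit 32.
  At 19: go right to 11.
    At 11: go left to 17.
      17 is a leaf — visit 17.
    At 11: go right to 26.
      At 26: no left child.
      At 26: go right to 3.
        3 is a leaf — visit 3.
      Visit 26.
    Visit 11.
  Visit 19.
At 31: go right to 39.
  At 39: go left to 34.
    34 is a leaf — visit 34.
  At 39: go right to 38.
    At 38: go left to 21.
      At 21: no left child.
      At 21: go right to 2.
        2 is a leaf — visit 2.
      Visit 21.
    At 38: go right to 9.
      9 is a leaf — visit 9.
    Visit 38.
  Visit 39.
Visit 31.
Full post-order sequence: 15, 32, 17, 3, 26, 11, 19, 34, 2, 21, 9, 38, 39, 31.

2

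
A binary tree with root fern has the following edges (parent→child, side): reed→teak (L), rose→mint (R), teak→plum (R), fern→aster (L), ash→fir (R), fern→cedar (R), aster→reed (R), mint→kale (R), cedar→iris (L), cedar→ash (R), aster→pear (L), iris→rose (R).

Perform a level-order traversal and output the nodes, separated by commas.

fern, aster, cedar, pear, reed, iris, ash, teak, rose, fir, plum, mint, kale

Level-order visits nodes level by level from the root, left to right within each level.
Level 0: fern
Level 1: aster, cedar
Level 2: pear, reed, iris, ash
Level 3: teak, rose, fir
Level 4: plum, mint
Level 5: kale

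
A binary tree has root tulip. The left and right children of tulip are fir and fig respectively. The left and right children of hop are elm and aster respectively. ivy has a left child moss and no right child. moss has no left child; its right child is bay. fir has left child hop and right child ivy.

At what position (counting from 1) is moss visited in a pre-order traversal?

Pre-order visits the node, then its left subtree, then its right subtree.
Visit tulip.
At tulip: go left to fir.
  Visit fir.
  At fir: go left to hop.
    Visit hop.
    At hop: go left to elm.
      elm is a leaf — visit elm.
    At hop: go right to aster.
      aster is a leaf — visit aster.
  At fir: go right to ivy.
    Visit ivy.
    At ivy: go left to moss.
      Visit moss.
      At moss: no left child.
      At moss: go right to bay.
        bay is a leaf — visit bay.
    At ivy: no right child.
At tulip: go right to fig.
  fig is a leaf — visit fig.
Full pre-order sequence: tulip, fir, hop, elm, aster, ivy, moss, bay, fig.

7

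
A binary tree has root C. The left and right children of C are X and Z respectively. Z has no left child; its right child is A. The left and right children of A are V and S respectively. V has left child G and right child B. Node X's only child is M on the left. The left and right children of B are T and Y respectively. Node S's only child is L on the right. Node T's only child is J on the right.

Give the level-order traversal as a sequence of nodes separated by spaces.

C X Z M A V S G B L T Y J

Level-order visits nodes level by level from the root, left to right within each level.
Level 0: C
Level 1: X, Z
Level 2: M, A
Level 3: V, S
Level 4: G, B, L
Level 5: T, Y
Level 6: J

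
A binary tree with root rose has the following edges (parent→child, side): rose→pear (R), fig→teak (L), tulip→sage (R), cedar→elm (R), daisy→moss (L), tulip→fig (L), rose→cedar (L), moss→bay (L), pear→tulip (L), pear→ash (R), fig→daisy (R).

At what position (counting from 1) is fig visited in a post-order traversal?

Post-order visits the left subtree, then the right subtree, then the node.
At rose: go left to cedar.
  At cedar: no left child.
  At cedar: go right to elm.
    elm is a leaf — visit elm.
  Visit cedar.
At rose: go right to pear.
  At pear: go left to tulip.
    At tulip: go left to fig.
      At fig: go left to teak.
        teak is a leaf — visit teak.
      At fig: go right to daisy.
        At daisy: go left to moss.
          At moss: go left to bay.
            bay is a leaf — visit bay.
          At moss: no right child.
          Visit moss.
        At daisy: no right child.
        Visit daisy.
      Visit fig.
    At tulip: go right to sage.
      sage is a leaf — visit sage.
    Visit tulip.
  At pear: go right to ash.
    ash is a leaf — visit ash.
  Visit pear.
Visit rose.
Full post-order sequence: elm, cedar, teak, bay, moss, daisy, fig, sage, tulip, ash, pear, rose.

7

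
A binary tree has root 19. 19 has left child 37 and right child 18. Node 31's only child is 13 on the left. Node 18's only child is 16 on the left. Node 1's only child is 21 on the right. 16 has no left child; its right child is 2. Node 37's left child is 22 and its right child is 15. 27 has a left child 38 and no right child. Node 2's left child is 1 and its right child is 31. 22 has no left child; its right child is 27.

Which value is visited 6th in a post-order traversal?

21

Post-order visits the left subtree, then the right subtree, then the node.
At 19: go left to 37.
  At 37: go left to 22.
    At 22: no left child.
    At 22: go right to 27.
      At 27: go left to 38.
        38 is a leaf — visit 38.
      At 27: no right child.
      Visit 27.
    Visit 22.
  At 37: go right to 15.
    15 is a leaf — visit 15.
  Visit 37.
At 19: go right to 18.
  At 18: go left to 16.
    At 16: no left child.
    At 16: go right to 2.
      At 2: go left to 1.
        At 1: no left child.
        At 1: go right to 21.
          21 is a leaf — visit 21.
        Visit 1.
      At 2: go right to 31.
        At 31: go left to 13.
          13 is a leaf — visit 13.
        At 31: no right child.
        Visit 31.
      Visit 2.
    Visit 16.
  At 18: no right child.
  Visit 18.
Visit 19.
Full post-order sequence: 38, 27, 22, 15, 37, 21, 1, 13, 31, 2, 16, 18, 19.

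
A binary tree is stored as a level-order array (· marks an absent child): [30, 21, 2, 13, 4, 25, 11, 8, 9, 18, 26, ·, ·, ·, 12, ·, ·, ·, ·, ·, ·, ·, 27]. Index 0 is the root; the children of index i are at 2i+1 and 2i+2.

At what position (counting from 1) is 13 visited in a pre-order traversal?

Pre-order visits the node, then its left subtree, then its right subtree.
Visit 30.
At 30: go left to 21.
  Visit 21.
  At 21: go left to 13.
    Visit 13.
    At 13: go left to 8.
      8 is a leaf — visit 8.
    At 13: go right to 9.
      9 is a leaf — visit 9.
  At 21: go right to 4.
    Visit 4.
    At 4: go left to 18.
      18 is a leaf — visit 18.
    At 4: go right to 26.
      Visit 26.
      At 26: no left child.
      At 26: go right to 27.
        27 is a leaf — visit 27.
At 30: go right to 2.
  Visit 2.
  At 2: go left to 25.
    25 is a leaf — visit 25.
  At 2: go right to 11.
    Visit 11.
    At 11: no left child.
    At 11: go right to 12.
      12 is a leaf — visit 12.
Full pre-order sequence: 30, 21, 13, 8, 9, 4, 18, 26, 27, 2, 25, 11, 12.

3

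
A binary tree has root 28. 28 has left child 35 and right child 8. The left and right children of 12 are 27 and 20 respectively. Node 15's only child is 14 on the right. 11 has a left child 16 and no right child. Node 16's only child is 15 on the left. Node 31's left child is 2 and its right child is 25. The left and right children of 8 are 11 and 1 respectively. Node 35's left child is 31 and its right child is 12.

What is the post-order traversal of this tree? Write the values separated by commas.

Post-order visits the left subtree, then the right subtree, then the node.
At 28: go left to 35.
  At 35: go left to 31.
    At 31: go left to 2.
      2 is a leaf — visit 2.
    At 31: go right to 25.
      25 is a leaf — visit 25.
    Visit 31.
  At 35: go right to 12.
    At 12: go left to 27.
      27 is a leaf — visit 27.
    At 12: go right to 20.
      20 is a leaf — visit 20.
    Visit 12.
  Visit 35.
At 28: go right to 8.
  At 8: go left to 11.
    At 11: go left to 16.
      At 16: go left to 15.
        At 15: no left child.
        At 15: go right to 14.
          14 is a leaf — visit 14.
        Visit 15.
      At 16: no right child.
      Visit 16.
    At 11: no right child.
    Visit 11.
  At 8: go right to 1.
    1 is a leaf — visit 1.
  Visit 8.
Visit 28.

2, 25, 31, 27, 20, 12, 35, 14, 15, 16, 11, 1, 8, 28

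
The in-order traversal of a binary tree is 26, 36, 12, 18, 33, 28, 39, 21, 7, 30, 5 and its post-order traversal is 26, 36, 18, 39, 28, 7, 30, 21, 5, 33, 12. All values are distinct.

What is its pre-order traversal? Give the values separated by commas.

The last element of post-order is the root; it splits in-order into left and right subtrees.
Root 12: left subtree has 2 nodes {26, 36}, right has 8 {18, 33, 28, 39, 21, 7, 30, 5}.
  Root 36: left subtree has 1 node {26}, right has 0 { }.
  Root 33: left subtree has 1 node {18}, right has 6 {28, 39, 21, 7, 30, 5}.
    Root 5: left subtree has 5 nodes {28, 39, 21, 7, 30}, right has 0 { }.
      Root 21: left subtree has 2 nodes {28, 39}, right has 2 {7, 30}.
        Root 28: left subtree has 0 nodes { }, right has 1 {39}.
        Root 30: left subtree has 1 node {7}, right has 0 { }.

12, 36, 26, 33, 18, 5, 21, 28, 39, 30, 7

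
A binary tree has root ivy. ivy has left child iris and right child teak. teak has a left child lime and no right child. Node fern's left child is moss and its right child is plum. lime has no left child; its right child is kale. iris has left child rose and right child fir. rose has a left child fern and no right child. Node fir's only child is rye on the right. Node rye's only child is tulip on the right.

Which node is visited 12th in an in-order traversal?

teak

In-order visits the left subtree, then the node, then the right subtree.
At ivy: go left to iris.
  At iris: go left to rose.
    At rose: go left to fern.
      At fern: go left to moss.
        moss is a leaf — visit moss.
      Visit fern.
      At fern: go right to plum.
        plum is a leaf — visit plum.
    Visit rose.
    At rose: no right child.
  Visit iris.
  At iris: go right to fir.
    At fir: no left child.
    Visit fir.
    At fir: go right to rye.
      At rye: no left child.
      Visit rye.
      At rye: go right to tulip.
        tulip is a leaf — visit tulip.
Visit ivy.
At ivy: go right to teak.
  At teak: go left to lime.
    At lime: no left child.
    Visit lime.
    At lime: go right to kale.
      kale is a leaf — visit kale.
  Visit teak.
  At teak: no right child.
Full in-order sequence: moss, fern, plum, rose, iris, fir, rye, tulip, ivy, lime, kale, teak.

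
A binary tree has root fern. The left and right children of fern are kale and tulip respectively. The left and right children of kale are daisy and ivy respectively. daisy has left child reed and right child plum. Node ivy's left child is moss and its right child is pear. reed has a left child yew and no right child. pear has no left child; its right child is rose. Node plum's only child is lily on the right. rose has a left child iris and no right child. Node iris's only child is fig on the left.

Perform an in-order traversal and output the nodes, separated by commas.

yew, reed, daisy, plum, lily, kale, moss, ivy, pear, fig, iris, rose, fern, tulip

In-order visits the left subtree, then the node, then the right subtree.
At fern: go left to kale.
  At kale: go left to daisy.
    At daisy: go left to reed.
      At reed: go left to yew.
        yew is a leaf — visit yew.
      Visit reed.
      At reed: no right child.
    Visit daisy.
    At daisy: go right to plum.
      At plum: no left child.
      Visit plum.
      At plum: go right to lily.
        lily is a leaf — visit lily.
  Visit kale.
  At kale: go right to ivy.
    At ivy: go left to moss.
      moss is a leaf — visit moss.
    Visit ivy.
    At ivy: go right to pear.
      At pear: no left child.
      Visit pear.
      At pear: go right to rose.
        At rose: go left to iris.
          At iris: go left to fig.
            fig is a leaf — visit fig.
          Visit iris.
          At iris: no right child.
        Visit rose.
        At rose: no right child.
Visit fern.
At fern: go right to tulip.
  tulip is a leaf — visit tulip.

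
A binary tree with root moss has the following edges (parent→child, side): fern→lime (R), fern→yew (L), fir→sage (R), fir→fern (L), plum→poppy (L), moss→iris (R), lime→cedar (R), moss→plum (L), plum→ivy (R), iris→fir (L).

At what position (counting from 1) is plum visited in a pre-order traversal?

2

Pre-order visits the node, then its left subtree, then its right subtree.
Visit moss.
At moss: go left to plum.
  Visit plum.
  At plum: go left to poppy.
    poppy is a leaf — visit poppy.
  At plum: go right to ivy.
    ivy is a leaf — visit ivy.
At moss: go right to iris.
  Visit iris.
  At iris: go left to fir.
    Visit fir.
    At fir: go left to fern.
      Visit fern.
      At fern: go left to yew.
        yew is a leaf — visit yew.
      At fern: go right to lime.
        Visit lime.
        At lime: no left child.
        At lime: go right to cedar.
          cedar is a leaf — visit cedar.
    At fir: go right to sage.
      sage is a leaf — visit sage.
  At iris: no right child.
Full pre-order sequence: moss, plum, poppy, ivy, iris, fir, fern, yew, lime, cedar, sage.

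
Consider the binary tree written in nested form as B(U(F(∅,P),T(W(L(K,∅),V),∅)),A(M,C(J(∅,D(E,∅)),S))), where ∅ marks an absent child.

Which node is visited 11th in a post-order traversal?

Post-order visits the left subtree, then the right subtree, then the node.
At B: go left to U.
  At U: go left to F.
    At F: no left child.
    At F: go right to P.
      P is a leaf — visit P.
    Visit F.
  At U: go right to T.
    At T: go left to W.
      At W: go left to L.
        At L: go left to K.
          K is a leaf — visit K.
        At L: no right child.
        Visit L.
      At W: go right to V.
        V is a leaf — visit V.
      Visit W.
    At T: no right child.
    Visit T.
  Visit U.
At B: go right to A.
  At A: go left to M.
    M is a leaf — visit M.
  At A: go right to C.
    At C: go left to J.
      At J: no left child.
      At J: go right to D.
        At D: go left to E.
          E is a leaf — visit E.
        At D: no right child.
        Visit D.
      Visit J.
    At C: go right to S.
      S is a leaf — visit S.
    Visit C.
  Visit A.
Visit B.
Full post-order sequence: P, F, K, L, V, W, T, U, M, E, D, J, S, C, A, B.

D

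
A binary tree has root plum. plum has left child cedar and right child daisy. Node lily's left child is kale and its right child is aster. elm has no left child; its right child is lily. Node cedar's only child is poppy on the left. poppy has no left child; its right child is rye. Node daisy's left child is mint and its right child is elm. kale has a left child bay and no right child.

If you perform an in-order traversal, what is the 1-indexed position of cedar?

3

In-order visits the left subtree, then the node, then the right subtree.
At plum: go left to cedar.
  At cedar: go left to poppy.
    At poppy: no left child.
    Visit poppy.
    At poppy: go right to rye.
      rye is a leaf — visit rye.
  Visit cedar.
  At cedar: no right child.
Visit plum.
At plum: go right to daisy.
  At daisy: go left to mint.
    mint is a leaf — visit mint.
  Visit daisy.
  At daisy: go right to elm.
    At elm: no left child.
    Visit elm.
    At elm: go right to lily.
      At lily: go left to kale.
        At kale: go left to bay.
          bay is a leaf — visit bay.
        Visit kale.
        At kale: no right child.
      Visit lily.
      At lily: go right to aster.
        aster is a leaf — visit aster.
Full in-order sequence: poppy, rye, cedar, plum, mint, daisy, elm, bay, kale, lily, aster.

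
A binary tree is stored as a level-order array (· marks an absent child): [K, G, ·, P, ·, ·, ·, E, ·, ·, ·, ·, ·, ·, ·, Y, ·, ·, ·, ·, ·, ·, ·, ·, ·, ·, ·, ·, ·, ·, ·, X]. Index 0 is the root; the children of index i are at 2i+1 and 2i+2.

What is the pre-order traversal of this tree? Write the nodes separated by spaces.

K G P E Y X

Pre-order visits the node, then its left subtree, then its right subtree.
Visit K.
At K: go left to G.
  Visit G.
  At G: go left to P.
    Visit P.
    At P: go left to E.
      Visit E.
      At E: go left to Y.
        Visit Y.
        At Y: go left to X.
          X is a leaf — visit X.
        At Y: no right child.
      At E: no right child.
    At P: no right child.
  At G: no right child.
At K: no right child.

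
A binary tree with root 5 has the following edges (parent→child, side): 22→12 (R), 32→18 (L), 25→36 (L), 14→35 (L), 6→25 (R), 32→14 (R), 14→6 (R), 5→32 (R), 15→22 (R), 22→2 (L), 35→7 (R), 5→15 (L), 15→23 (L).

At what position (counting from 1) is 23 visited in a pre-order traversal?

Pre-order visits the node, then its left subtree, then its right subtree.
Visit 5.
At 5: go left to 15.
  Visit 15.
  At 15: go left to 23.
    23 is a leaf — visit 23.
  At 15: go right to 22.
    Visit 22.
    At 22: go left to 2.
      2 is a leaf — visit 2.
    At 22: go right to 12.
      12 is a leaf — visit 12.
At 5: go right to 32.
  Visit 32.
  At 32: go left to 18.
    18 is a leaf — visit 18.
  At 32: go right to 14.
    Visit 14.
    At 14: go left to 35.
      Visit 35.
      At 35: no left child.
      At 35: go right to 7.
        7 is a leaf — visit 7.
    At 14: go right to 6.
      Visit 6.
      At 6: no left child.
      At 6: go right to 25.
        Visit 25.
        At 25: go left to 36.
          36 is a leaf — visit 36.
        At 25: no right child.
Full pre-order sequence: 5, 15, 23, 22, 2, 12, 32, 18, 14, 35, 7, 6, 25, 36.

3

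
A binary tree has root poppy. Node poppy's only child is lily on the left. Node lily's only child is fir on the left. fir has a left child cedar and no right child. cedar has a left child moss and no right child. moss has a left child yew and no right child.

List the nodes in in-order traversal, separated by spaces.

In-order visits the left subtree, then the node, then the right subtree.
At poppy: go left to lily.
  At lily: go left to fir.
    At fir: go left to cedar.
      At cedar: go left to moss.
        At moss: go left to yew.
          yew is a leaf — visit yew.
        Visit moss.
        At moss: no right child.
      Visit cedar.
      At cedar: no right child.
    Visit fir.
    At fir: no right child.
  Visit lily.
  At lily: no right child.
Visit poppy.
At poppy: no right child.

yew moss cedar fir lily poppy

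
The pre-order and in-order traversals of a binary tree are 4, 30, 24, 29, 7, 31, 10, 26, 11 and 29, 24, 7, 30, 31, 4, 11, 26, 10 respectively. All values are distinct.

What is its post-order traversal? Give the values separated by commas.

The first element of pre-order is the root; it splits in-order into left and right subtrees.
Root 4: left subtree has 5 nodes {29, 24, 7, 30, 31}, right has 3 {11, 26, 10}.
  Root 30: left subtree has 3 nodes {29, 24, 7}, right has 1 {31}.
    Root 24: left subtree has 1 node {29}, right has 1 {7}.
  Root 10: left subtree has 2 nodes {11, 26}, right has 0 { }.
    Root 26: left subtree has 1 node {11}, right has 0 { }.

29, 7, 24, 31, 30, 11, 26, 10, 4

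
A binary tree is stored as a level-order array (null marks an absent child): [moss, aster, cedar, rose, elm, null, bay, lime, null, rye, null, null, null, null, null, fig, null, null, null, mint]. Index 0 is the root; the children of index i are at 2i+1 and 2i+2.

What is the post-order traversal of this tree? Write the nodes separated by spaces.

Post-order visits the left subtree, then the right subtree, then the node.
At moss: go left to aster.
  At aster: go left to rose.
    At rose: go left to lime.
      At lime: go left to fig.
        fig is a leaf — visit fig.
      At lime: no right child.
      Visit lime.
    At rose: no right child.
    Visit rose.
  At aster: go right to elm.
    At elm: go left to rye.
      At rye: go left to mint.
        mint is a leaf — visit mint.
      At rye: no right child.
      Visit rye.
    At elm: no right child.
    Visit elm.
  Visit aster.
At moss: go right to cedar.
  At cedar: no left child.
  At cedar: go right to bay.
    bay is a leaf — visit bay.
  Visit cedar.
Visit moss.

fig lime rose mint rye elm aster bay cedar moss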